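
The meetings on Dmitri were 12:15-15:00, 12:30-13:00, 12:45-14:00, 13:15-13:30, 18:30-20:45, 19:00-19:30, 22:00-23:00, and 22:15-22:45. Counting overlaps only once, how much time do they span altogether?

6 h

Merged: 12:15-15:00, 18:30-20:45, 22:00-23:00.
Lengths: 2 h 45 min + 2 h 15 min + 1 h = 6 h.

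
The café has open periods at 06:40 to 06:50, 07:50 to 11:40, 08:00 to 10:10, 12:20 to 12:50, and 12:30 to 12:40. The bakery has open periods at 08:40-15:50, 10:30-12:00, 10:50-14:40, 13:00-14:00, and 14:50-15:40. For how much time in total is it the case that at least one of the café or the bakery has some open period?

8 h 10 min

First set merges to 06:40-06:50, 07:50-11:40, 12:20-12:50.
Second set merges to 08:40-15:50.
A ∪ B = 06:40-06:50, 07:50-15:50.
Total: 10 min + 8 h = 8 h 10 min.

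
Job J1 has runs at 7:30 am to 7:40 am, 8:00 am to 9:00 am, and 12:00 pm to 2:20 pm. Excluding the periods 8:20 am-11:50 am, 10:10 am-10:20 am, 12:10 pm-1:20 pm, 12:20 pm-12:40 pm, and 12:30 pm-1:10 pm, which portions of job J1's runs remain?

B, merged: 8:20 am–11:50 am, 12:10 pm–1:20 pm.
7:30 am–7:40 am: no B overlap → unchanged.
8:00 am–9:00 am minus B → 8:00 am–8:20 am.
12:00 pm–2:20 pm minus B → 12:00 pm–12:10 pm, 1:20 pm–2:20 pm.

7:30 am–7:40 am, 8:00 am–8:20 am, 12:00 pm–12:10 pm, 1:20 pm–2:20 pm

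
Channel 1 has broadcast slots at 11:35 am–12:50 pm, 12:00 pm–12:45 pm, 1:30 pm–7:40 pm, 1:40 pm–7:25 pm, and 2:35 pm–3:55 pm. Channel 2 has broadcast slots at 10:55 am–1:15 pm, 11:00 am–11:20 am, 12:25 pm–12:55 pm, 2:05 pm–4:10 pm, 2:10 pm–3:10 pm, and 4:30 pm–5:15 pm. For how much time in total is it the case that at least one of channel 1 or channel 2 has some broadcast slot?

A, merged: 11:35 am–12:50 pm, 1:30 pm–7:40 pm.
B, merged: 10:55 am–1:15 pm, 2:05 pm–4:10 pm, 4:30 pm–5:15 pm.
A ∪ B = 10:55 am–1:15 pm, 1:30 pm–7:40 pm.
Total: 2 h 20 min + 6 h 10 min = 8 h 30 min.

8 h 30 min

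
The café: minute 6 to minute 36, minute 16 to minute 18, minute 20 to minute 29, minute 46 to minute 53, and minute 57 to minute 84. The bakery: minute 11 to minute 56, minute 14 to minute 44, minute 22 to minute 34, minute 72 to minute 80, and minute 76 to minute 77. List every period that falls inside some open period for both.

Merge the first list: minute 6 to minute 36, minute 46 to minute 53, minute 57 to minute 84.
Merge the second list: minute 11 to minute 56, minute 72 to minute 80.
minute 6 to minute 36 overlaps B on minute 11 to minute 36.
minute 46 to minute 53 overlaps B on minute 46 to minute 53.
minute 57 to minute 84 overlaps B on minute 72 to minute 80.

minute 11 to minute 36, minute 46 to minute 53, minute 72 to minute 80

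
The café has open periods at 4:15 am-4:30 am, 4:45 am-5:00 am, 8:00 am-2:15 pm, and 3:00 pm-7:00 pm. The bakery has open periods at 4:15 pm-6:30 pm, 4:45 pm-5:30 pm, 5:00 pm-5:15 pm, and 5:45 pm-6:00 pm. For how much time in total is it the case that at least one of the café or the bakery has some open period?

10 h 45 min

B, merged: 4:15 pm-6:30 pm.
A ∪ B = 4:15 am-4:30 am, 4:45 am-5:00 am, 8:00 am-2:15 pm, 3:00 pm-7:00 pm.
Total: 15 min + 15 min + 6 h 15 min + 4 h = 10 h 45 min.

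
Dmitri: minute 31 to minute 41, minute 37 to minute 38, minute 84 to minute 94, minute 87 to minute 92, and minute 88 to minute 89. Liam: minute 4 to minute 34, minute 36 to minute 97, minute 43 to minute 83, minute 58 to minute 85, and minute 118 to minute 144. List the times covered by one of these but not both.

A, merged: minute 31 to minute 41, minute 84 to minute 94.
B, merged: minute 4 to minute 34, minute 36 to minute 97, minute 118 to minute 144.
A \ B = minute 34 to minute 36.
B \ A = minute 4 to minute 31, minute 41 to minute 84, minute 94 to minute 97, minute 118 to minute 144.
Union of the two gives the symmetric difference.

minute 4 to minute 31, minute 34 to minute 36, minute 41 to minute 84, minute 94 to minute 97, minute 118 to minute 144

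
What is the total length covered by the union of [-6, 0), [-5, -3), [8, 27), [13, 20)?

Merged: [-6, 0), [8, 27).
Lengths: 6 + 19 = 25.

25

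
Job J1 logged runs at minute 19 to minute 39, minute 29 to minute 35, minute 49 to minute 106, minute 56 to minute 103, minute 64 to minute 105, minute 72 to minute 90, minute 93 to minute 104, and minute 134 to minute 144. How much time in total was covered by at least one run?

Merged: minute 19 to minute 39, minute 49 to minute 106, minute 134 to minute 144.
Lengths: 20 minutes + 57 minutes + 10 minutes = 87 minutes.

87 minutes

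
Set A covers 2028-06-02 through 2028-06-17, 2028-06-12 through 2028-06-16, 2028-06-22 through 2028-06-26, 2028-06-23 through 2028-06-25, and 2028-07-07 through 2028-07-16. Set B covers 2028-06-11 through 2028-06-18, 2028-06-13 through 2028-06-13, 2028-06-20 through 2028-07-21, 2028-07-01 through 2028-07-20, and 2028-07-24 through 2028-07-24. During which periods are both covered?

A, merged: 2028-06-02 through 2028-06-17, 2028-06-22 through 2028-06-26, 2028-07-07 through 2028-07-16.
B, merged: 2028-06-11 through 2028-06-18, 2028-06-20 through 2028-07-21, 2028-07-24 through 2028-07-24.
2028-06-02 through 2028-06-17 ∩ B → 2028-06-11 through 2028-06-17.
2028-06-22 through 2028-06-26 ∩ B → 2028-06-22 through 2028-06-26.
2028-07-07 through 2028-07-16 ∩ B → 2028-07-07 through 2028-07-16.

2028-06-11 through 2028-06-17, 2028-06-22 through 2028-06-26, 2028-07-07 through 2028-07-16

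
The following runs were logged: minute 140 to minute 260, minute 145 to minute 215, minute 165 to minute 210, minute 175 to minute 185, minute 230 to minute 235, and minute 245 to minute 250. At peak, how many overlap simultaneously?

Walk the sorted start/end points keeping a running depth.
The depth first hits 4 at minute 175.

4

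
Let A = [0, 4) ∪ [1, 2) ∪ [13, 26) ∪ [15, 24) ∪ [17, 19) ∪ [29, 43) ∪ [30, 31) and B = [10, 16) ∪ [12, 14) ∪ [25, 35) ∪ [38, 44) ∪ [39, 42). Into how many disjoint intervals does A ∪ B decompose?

2

A, merged: [0, 4), [13, 26), [29, 43).
B, merged: [10, 16), [25, 35), [38, 44).
A ∪ B = [0, 4), [10, 44).
That is 2 disjoint pieces.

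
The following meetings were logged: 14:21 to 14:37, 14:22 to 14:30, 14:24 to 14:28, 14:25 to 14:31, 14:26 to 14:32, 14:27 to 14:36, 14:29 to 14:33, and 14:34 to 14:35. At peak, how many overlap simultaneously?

6

Sweep endpoints in order; track running count of active intervals.
Peak of 6 reached at 14:27.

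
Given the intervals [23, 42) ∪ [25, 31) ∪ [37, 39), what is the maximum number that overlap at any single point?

Sweep endpoints in order; track running count of active intervals.
Peak of 2 reached at 25.

2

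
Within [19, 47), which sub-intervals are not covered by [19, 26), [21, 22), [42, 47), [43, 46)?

[26, 42)

Covered (merged): [19, 26), [42, 47).
Uncovered inside [19, 47): [26, 42).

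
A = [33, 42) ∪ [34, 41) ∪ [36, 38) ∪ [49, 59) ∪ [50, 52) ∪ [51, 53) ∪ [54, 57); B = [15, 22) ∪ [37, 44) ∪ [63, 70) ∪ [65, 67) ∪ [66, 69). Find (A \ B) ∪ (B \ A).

Merge the first list: [33, 42), [49, 59).
Merge the second list: [15, 22), [37, 44), [63, 70).
A but not B: [33, 37), [49, 59).
B but not A: [15, 22), [42, 44), [63, 70).
Combining gives A △ B.

[15, 22) ∪ [33, 37) ∪ [42, 44) ∪ [49, 59) ∪ [63, 70)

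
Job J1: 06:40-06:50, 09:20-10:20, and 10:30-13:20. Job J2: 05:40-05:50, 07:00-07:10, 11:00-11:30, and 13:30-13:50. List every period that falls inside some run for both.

06:40–06:50: no overlap with the second set.
09:20–10:20: no overlap with the second set.
10:30–13:20 meets the second set on 11:00–11:30.

11:00–11:30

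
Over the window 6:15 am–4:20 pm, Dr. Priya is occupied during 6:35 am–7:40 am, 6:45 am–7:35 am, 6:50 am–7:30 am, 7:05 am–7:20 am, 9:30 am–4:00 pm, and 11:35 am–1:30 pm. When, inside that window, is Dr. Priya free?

6:15 am–6:35 am, 7:40 am–9:30 am, 4:00 pm–4:20 pm

After merging, the occupied span is 6:35 am–7:40 am, 9:30 am–4:00 pm.
Uncovered inside 6:15 am–4:20 pm: 6:15 am–6:35 am, 7:40 am–9:30 am, 4:00 pm–4:20 pm.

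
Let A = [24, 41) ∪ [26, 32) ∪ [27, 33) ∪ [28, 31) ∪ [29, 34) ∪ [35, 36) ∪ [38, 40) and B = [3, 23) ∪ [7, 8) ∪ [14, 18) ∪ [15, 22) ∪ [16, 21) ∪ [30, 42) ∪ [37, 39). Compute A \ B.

A, merged: [24, 41).
B, merged: [3, 23), [30, 42).
[24, 41) minus B → [24, 30).

[24, 30)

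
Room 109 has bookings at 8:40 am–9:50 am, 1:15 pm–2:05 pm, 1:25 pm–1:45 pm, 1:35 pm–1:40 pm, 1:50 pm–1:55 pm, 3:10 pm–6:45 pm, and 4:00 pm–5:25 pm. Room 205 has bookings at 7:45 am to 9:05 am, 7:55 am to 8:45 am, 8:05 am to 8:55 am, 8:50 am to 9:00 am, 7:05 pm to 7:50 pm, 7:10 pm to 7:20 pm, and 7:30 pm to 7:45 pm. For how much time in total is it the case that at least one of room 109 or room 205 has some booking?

Merge the first list: 8:40 am–9:50 am, 1:15 pm–2:05 pm, 3:10 pm–6:45 pm.
Merge the second list: 7:45 am–9:05 am, 7:05 pm–7:50 pm.
A ∪ B = 7:45 am–9:50 am, 1:15 pm–2:05 pm, 3:10 pm–6:45 pm, 7:05 pm–7:50 pm.
Total: 2 h 5 min + 50 min + 3 h 35 min + 45 min = 7 h 15 min.

7 h 15 min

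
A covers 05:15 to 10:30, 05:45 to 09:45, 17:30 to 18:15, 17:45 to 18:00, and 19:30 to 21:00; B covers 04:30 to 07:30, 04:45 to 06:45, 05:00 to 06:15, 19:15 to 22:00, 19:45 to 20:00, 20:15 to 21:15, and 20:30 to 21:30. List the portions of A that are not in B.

07:30–10:30, 17:30–18:15

Merge the first list: 05:15–10:30, 17:30–18:15, 19:30–21:00.
Merge the second list: 04:30–07:30, 19:15–22:00.
05:15–10:30 with B removed leaves 07:30–10:30.
17:30–18:15 is untouched.
19:30–21:00 lies entirely inside B → drops out.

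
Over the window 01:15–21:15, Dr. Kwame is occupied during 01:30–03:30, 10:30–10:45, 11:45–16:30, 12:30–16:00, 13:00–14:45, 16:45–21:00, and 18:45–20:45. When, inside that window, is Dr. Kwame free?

01:15–01:30, 03:30–10:30, 10:45–11:45, 16:30–16:45, 21:00–21:15

Covered (merged): 01:30–03:30, 10:30–10:45, 11:45–16:30, 16:45–21:00.
Uncovered inside 01:15–21:15: 01:15–01:30, 03:30–10:30, 10:45–11:45, 16:30–16:45, 21:00–21:15.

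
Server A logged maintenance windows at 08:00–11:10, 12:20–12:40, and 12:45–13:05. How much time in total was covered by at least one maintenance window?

3 h 50 min

Merged: 08:00–11:10, 12:20–12:40, 12:45–13:05.
Lengths: 3 h 10 min + 20 min + 20 min = 3 h 50 min.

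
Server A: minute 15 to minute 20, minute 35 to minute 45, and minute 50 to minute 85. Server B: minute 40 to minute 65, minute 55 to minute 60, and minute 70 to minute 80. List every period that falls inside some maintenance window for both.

B, merged: minute 40 to minute 65, minute 70 to minute 80.
minute 15 to minute 20 meets no B interval.
minute 35 to minute 45 ∩ B → minute 40 to minute 45.
minute 50 to minute 85 ∩ B → minute 50 to minute 65, minute 70 to minute 80.

minute 40 to minute 45, minute 50 to minute 65, minute 70 to minute 80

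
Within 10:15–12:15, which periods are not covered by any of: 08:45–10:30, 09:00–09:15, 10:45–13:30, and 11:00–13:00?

10:30-10:45

The merged coverage is 08:45-10:30, 10:45-13:30.
Complement within 10:15-12:15: 10:30-10:45.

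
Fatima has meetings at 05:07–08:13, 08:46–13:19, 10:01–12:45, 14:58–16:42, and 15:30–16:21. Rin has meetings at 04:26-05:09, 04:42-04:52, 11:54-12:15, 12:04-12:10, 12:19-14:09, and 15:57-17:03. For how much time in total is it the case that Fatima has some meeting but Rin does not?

7 h 15 min

A, merged: 05:07–08:13, 08:46–13:19, 14:58–16:42.
B, merged: 04:26–05:09, 11:54–12:15, 12:19–14:09, 15:57–17:03.
A \ B = 05:09–08:13, 08:46–11:54, 12:15–12:19, 14:58–15:57.
Total: 3 h 4 min + 3 h 8 min + 4 min + 59 min = 7 h 15 min.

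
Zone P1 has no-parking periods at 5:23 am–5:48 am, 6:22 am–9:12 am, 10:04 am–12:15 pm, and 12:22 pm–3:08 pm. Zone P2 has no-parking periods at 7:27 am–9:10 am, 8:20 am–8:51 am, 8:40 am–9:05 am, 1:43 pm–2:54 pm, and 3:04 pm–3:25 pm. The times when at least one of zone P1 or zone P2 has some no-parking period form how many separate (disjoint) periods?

Merge the second list: 7:27 am-9:10 am, 1:43 pm-2:54 pm, 3:04 pm-3:25 pm.
A ∪ B = 5:23 am-5:48 am, 6:22 am-9:12 am, 10:04 am-12:15 pm, 12:22 pm-3:25 pm.
That is 4 disjoint pieces.

4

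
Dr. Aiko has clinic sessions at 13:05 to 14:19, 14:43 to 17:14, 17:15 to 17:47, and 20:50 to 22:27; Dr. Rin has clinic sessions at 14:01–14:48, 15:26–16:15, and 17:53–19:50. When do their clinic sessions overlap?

14:01-14:19, 14:43-14:48, 15:26-16:15

13:05-14:19 meets the second set on 14:01-14:19.
14:43-17:14 meets the second set on 14:43-14:48, 15:26-16:15.
17:15-17:47: no overlap with the second set.
20:50-22:27: no overlap with the second set.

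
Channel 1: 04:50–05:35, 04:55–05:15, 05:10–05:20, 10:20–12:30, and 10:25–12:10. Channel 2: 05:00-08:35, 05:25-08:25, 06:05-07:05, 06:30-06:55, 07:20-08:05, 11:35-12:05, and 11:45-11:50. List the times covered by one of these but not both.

04:50-05:00, 05:35-08:35, 10:20-11:35, 12:05-12:30

A, merged: 04:50-05:35, 10:20-12:30.
B, merged: 05:00-08:35, 11:35-12:05.
Only in the first: 04:50-05:00, 10:20-11:35, 12:05-12:30.
Only in the second: 05:35-08:35.
Together these are the periods covered by exactly one.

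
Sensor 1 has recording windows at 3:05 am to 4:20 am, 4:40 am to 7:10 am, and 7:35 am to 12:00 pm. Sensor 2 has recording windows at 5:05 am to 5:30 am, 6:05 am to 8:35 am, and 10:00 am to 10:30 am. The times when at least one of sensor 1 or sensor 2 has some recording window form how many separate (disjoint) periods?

2

A ∪ B = 3:05 am-4:20 am, 4:40 am-12:00 pm.
That is 2 disjoint pieces.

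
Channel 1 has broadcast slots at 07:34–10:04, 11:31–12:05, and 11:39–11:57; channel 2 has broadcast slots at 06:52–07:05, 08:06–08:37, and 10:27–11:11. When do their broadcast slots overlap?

08:06-08:37

First set merges to 07:34-10:04, 11:31-12:05.
07:34-10:04 ∩ B → 08:06-08:37.
11:31-12:05 meets no B interval.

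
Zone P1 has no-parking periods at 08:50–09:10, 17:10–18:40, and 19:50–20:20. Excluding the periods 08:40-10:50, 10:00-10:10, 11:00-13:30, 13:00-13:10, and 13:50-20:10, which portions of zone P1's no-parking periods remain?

B, merged: 08:40–10:50, 11:00–13:30, 13:50–20:10.
08:50–09:10: fully covered by B → removed.
17:10–18:40: fully covered by B → removed.
19:50–20:20 minus B → 20:10–20:20.

20:10–20:20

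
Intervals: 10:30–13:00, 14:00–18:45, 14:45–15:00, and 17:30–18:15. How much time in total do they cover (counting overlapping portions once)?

Merged: 10:30-13:00, 14:00-18:45.
Lengths: 2 h 30 min + 4 h 45 min = 7 h 15 min.

7 h 15 min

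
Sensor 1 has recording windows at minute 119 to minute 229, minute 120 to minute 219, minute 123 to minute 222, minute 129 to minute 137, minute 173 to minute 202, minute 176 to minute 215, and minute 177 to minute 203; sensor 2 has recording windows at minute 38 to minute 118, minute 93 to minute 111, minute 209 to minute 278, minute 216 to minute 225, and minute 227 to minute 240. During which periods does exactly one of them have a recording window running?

A, merged: minute 119 to minute 229.
B, merged: minute 38 to minute 118, minute 209 to minute 278.
A but not B: minute 119 to minute 209.
B but not A: minute 38 to minute 118, minute 229 to minute 278.
Combining gives A △ B.

minute 38 to minute 118, minute 119 to minute 209, minute 229 to minute 278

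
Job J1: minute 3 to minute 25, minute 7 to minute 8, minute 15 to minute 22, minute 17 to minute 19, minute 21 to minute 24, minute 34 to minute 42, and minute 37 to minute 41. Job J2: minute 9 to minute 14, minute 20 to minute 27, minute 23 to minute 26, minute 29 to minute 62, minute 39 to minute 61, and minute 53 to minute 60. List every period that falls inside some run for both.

minute 9 to minute 14, minute 20 to minute 25, minute 34 to minute 42

First set merges to minute 3 to minute 25, minute 34 to minute 42.
Second set merges to minute 9 to minute 14, minute 20 to minute 27, minute 29 to minute 62.
minute 3 to minute 25 ∩ B → minute 9 to minute 14, minute 20 to minute 25.
minute 34 to minute 42 ∩ B → minute 34 to minute 42.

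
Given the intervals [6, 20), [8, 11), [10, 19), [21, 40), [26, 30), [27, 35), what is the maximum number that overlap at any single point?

Walk the sorted start/end points keeping a running depth.
The depth first hits 3 at 10.

3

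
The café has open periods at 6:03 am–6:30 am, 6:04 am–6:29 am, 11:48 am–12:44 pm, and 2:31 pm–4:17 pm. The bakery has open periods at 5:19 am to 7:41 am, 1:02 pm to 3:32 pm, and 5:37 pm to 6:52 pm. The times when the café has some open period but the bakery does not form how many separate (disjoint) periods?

A, merged: 6:03 am-6:30 am, 11:48 am-12:44 pm, 2:31 pm-4:17 pm.
A \ B = 11:48 am-12:44 pm, 3:32 pm-4:17 pm.
That is 2 disjoint pieces.

2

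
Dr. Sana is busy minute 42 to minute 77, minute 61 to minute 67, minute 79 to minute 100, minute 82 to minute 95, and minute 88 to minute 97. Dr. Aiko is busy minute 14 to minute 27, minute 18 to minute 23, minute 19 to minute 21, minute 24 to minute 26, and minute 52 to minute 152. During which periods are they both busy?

First set merges to minute 42 to minute 77, minute 79 to minute 100.
Second set merges to minute 14 to minute 27, minute 52 to minute 152.
minute 42 to minute 77 meets the second set on minute 52 to minute 77.
minute 79 to minute 100 meets the second set on minute 79 to minute 100.

minute 52 to minute 77, minute 79 to minute 100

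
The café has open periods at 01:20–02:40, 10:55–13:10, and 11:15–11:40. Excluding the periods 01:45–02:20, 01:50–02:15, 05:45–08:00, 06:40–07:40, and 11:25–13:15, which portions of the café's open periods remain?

01:20-01:45, 02:20-02:40, 10:55-11:25

First set merges to 01:20-02:40, 10:55-13:10.
Second set merges to 01:45-02:20, 05:45-08:00, 11:25-13:15.
01:20-02:40 with B removed leaves 01:20-01:45, 02:20-02:40.
10:55-13:10 with B removed leaves 10:55-11:25.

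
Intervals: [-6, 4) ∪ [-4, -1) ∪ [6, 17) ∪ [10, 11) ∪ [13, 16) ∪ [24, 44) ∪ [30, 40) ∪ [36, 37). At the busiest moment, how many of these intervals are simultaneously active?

3

Sweep endpoints in order; track running count of active intervals.
Peak of 3 reached at 36.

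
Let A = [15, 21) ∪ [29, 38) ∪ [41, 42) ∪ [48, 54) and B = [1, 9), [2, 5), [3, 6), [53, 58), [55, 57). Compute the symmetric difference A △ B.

[1, 9) ∪ [15, 21) ∪ [29, 38) ∪ [41, 42) ∪ [48, 53) ∪ [54, 58)

Merge the second list: [1, 9), [53, 58).
Only in the first: [15, 21), [29, 38), [41, 42), [48, 53).
Only in the second: [1, 9), [54, 58).
Together these are the periods covered by exactly one.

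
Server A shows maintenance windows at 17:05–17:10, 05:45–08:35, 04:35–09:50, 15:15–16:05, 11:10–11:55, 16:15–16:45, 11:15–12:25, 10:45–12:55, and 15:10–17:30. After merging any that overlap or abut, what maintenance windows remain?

04:35–09:50, 10:45–12:55, 15:10–17:30

Sort by start: 04:35–09:50, 05:45–08:35, 10:45–12:55, 11:10–11:55, 11:15–12:25, 15:10–17:30, 15:15–16:05, 16:15–16:45, 17:05–17:10.
05:45–08:35 overlaps/touches 04:35–09:50 → extend to 04:35–09:50.
10:45–12:55 is disjoint → start new block.
11:10–11:55 overlaps/touches 10:45–12:55 → extend to 10:45–12:55.
11:15–12:25 overlaps/touches 10:45–12:55 → extend to 10:45–12:55.
15:10–17:30 is disjoint → start new block.
15:15–16:05 overlaps/touches 15:10–17:30 → extend to 15:10–17:30.
16:15–16:45 overlaps/touches 15:10–17:30 → extend to 15:10–17:30.
17:05–17:10 overlaps/touches 15:10–17:30 → extend to 15:10–17:30.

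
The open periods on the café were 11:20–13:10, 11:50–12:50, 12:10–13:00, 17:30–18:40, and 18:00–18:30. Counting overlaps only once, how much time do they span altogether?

Merged: 11:20-13:10, 17:30-18:40.
Lengths: 1 h 50 min + 1 h 10 min = 3 h.

3 h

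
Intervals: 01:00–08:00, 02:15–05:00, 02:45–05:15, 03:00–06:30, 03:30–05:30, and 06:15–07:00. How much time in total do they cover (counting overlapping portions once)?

7 h

Merged: 01:00–08:00.
Length: 7 h.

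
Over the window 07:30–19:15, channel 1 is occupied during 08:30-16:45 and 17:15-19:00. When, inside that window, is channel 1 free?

After merging, the occupied span is 08:30–16:45, 17:15–19:00.
Gaps within 07:30–19:15: 07:30–08:30, 16:45–17:15, 19:00–19:15.

07:30–08:30, 16:45–17:15, 19:00–19:15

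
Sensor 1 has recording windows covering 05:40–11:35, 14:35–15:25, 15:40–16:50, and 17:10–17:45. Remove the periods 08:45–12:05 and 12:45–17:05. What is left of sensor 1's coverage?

05:40–08:45, 17:10–17:45

05:40–11:35 minus B → 05:40–08:45.
14:35–15:25: fully covered by B → removed.
15:40–16:50: fully covered by B → removed.
17:10–17:45: no B overlap → unchanged.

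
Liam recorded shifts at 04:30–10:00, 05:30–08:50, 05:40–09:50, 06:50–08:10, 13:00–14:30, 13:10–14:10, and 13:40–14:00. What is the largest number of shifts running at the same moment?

4

Walk the sorted start/end points keeping a running depth.
The depth first hits 4 at 06:50.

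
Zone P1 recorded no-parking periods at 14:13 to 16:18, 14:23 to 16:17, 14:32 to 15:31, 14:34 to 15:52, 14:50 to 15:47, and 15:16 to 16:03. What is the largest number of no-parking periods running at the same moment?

At 15:16, 6 of the intervals are simultaneously active.
No point has more.

6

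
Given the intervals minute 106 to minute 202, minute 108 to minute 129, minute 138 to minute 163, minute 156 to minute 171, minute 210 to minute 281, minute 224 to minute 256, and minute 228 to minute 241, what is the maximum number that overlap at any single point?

3

At minute 156, 3 of the intervals are simultaneously active.
No point has more.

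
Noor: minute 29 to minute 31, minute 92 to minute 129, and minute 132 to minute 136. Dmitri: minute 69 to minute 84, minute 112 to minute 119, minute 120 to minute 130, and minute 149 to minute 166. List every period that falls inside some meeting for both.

minute 29 to minute 31 falls entirely outside B.
minute 92 to minute 129 overlaps B on minute 112 to minute 119, minute 120 to minute 129.
minute 132 to minute 136 falls entirely outside B.

minute 112 to minute 119, minute 120 to minute 129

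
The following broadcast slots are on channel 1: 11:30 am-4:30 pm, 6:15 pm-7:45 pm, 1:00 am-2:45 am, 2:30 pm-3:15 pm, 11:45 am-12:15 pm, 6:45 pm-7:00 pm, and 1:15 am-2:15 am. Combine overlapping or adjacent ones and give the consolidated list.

Sort by start: 1:00 am–2:45 am, 1:15 am–2:15 am, 11:30 am–4:30 pm, 11:45 am–12:15 pm, 2:30 pm–3:15 pm, 6:15 pm–7:45 pm, 6:45 pm–7:00 pm.
1:15 am–2:15 am overlaps/touches 1:00 am–2:45 am → extend to 1:00 am–2:45 am.
11:30 am–4:30 pm is disjoint → start new block.
11:45 am–12:15 pm overlaps/touches 11:30 am–4:30 pm → extend to 11:30 am–4:30 pm.
2:30 pm–3:15 pm overlaps/touches 11:30 am–4:30 pm → extend to 11:30 am–4:30 pm.
6:15 pm–7:45 pm is disjoint → start new block.
6:45 pm–7:00 pm overlaps/touches 6:15 pm–7:45 pm → extend to 6:15 pm–7:45 pm.

1:00 am–2:45 am, 11:30 am–4:30 pm, 6:15 pm–7:45 pm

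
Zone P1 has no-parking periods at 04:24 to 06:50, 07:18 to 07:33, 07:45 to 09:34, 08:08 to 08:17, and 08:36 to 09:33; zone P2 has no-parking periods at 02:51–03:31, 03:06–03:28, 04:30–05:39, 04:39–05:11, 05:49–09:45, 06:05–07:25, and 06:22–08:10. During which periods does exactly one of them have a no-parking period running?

A, merged: 04:24-06:50, 07:18-07:33, 07:45-09:34.
B, merged: 02:51-03:31, 04:30-05:39, 05:49-09:45.
A but not B: 04:24-04:30, 05:39-05:49.
B but not A: 02:51-03:31, 06:50-07:18, 07:33-07:45, 09:34-09:45.
Combining gives A △ B.

02:51-03:31, 04:24-04:30, 05:39-05:49, 06:50-07:18, 07:33-07:45, 09:34-09:45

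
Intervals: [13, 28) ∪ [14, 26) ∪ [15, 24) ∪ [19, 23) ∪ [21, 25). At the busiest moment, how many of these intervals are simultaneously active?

5

At 21, 5 of the intervals are simultaneously active.
No point has more.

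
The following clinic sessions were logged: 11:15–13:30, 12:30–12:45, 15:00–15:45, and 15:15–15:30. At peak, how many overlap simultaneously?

At 12:30, 2 of the intervals are simultaneously active.
No point has more.

2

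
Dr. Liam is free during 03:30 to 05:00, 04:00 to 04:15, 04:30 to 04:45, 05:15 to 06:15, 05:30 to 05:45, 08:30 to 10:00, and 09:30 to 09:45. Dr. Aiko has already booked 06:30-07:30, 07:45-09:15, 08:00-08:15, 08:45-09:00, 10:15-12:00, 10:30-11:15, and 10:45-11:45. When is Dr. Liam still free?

A, merged: 03:30–05:00, 05:15–06:15, 08:30–10:00.
B, merged: 06:30–07:30, 07:45–09:15, 10:15–12:00.
03:30–05:00: no B overlap → unchanged.
05:15–06:15: no B overlap → unchanged.
08:30–10:00 minus B → 09:15–10:00.

03:30–05:00, 05:15–06:15, 09:15–10:00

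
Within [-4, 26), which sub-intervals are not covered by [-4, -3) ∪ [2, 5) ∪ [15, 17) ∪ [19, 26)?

Covered (merged): [-4, -3), [2, 5), [15, 17), [19, 26).
Uncovered inside [-4, 26): [-3, 2), [5, 15), [17, 19).

[-3, 2) ∪ [5, 15) ∪ [17, 19)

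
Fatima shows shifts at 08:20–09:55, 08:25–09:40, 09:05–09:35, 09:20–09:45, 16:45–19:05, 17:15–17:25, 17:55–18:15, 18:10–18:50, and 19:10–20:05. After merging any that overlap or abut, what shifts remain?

08:20-09:55, 16:45-19:05, 19:10-20:05

08:25-09:40 overlaps/touches 08:20-09:55 → extend to 08:20-09:55.
09:05-09:35 overlaps/touches 08:20-09:55 → extend to 08:20-09:55.
09:20-09:45 overlaps/touches 08:20-09:55 → extend to 08:20-09:55.
16:45-19:05 is disjoint → start new block.
17:15-17:25 overlaps/touches 16:45-19:05 → extend to 16:45-19:05.
17:55-18:15 overlaps/touches 16:45-19:05 → extend to 16:45-19:05.
18:10-18:50 overlaps/touches 16:45-19:05 → extend to 16:45-19:05.
19:10-20:05 is disjoint → start new block.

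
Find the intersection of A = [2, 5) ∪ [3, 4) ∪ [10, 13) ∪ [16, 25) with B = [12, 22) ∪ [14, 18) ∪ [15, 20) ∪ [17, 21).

First set merges to [2, 5), [10, 13), [16, 25).
Second set merges to [12, 22).
[2, 5): no overlap with the second set.
[10, 13) meets the second set on [12, 13).
[16, 25) meets the second set on [16, 22).

[12, 13) ∪ [16, 22)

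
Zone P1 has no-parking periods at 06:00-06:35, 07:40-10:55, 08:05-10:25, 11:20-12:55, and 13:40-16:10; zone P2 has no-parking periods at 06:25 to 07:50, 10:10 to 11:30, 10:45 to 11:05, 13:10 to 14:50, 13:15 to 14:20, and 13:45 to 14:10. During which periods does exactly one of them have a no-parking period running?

06:00–06:25, 06:35–07:40, 07:50–10:10, 10:55–11:20, 11:30–12:55, 13:10–13:40, 14:50–16:10

A, merged: 06:00–06:35, 07:40–10:55, 11:20–12:55, 13:40–16:10.
B, merged: 06:25–07:50, 10:10–11:30, 13:10–14:50.
Only in the first: 06:00–06:25, 07:50–10:10, 11:30–12:55, 14:50–16:10.
Only in the second: 06:35–07:40, 10:55–11:20, 13:10–13:40.
Together these are the periods covered by exactly one.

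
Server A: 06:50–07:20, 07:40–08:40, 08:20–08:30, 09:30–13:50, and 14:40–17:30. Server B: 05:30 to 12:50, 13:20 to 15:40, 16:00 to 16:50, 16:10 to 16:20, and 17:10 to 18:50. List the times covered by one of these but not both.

A, merged: 06:50–07:20, 07:40–08:40, 09:30–13:50, 14:40–17:30.
B, merged: 05:30–12:50, 13:20–15:40, 16:00–16:50, 17:10–18:50.
Only in the first: 12:50–13:20, 15:40–16:00, 16:50–17:10.
Only in the second: 05:30–06:50, 07:20–07:40, 08:40–09:30, 13:50–14:40, 17:30–18:50.
Together these are the periods covered by exactly one.

05:30–06:50, 07:20–07:40, 08:40–09:30, 12:50–13:20, 13:50–14:40, 15:40–16:00, 16:50–17:10, 17:30–18:50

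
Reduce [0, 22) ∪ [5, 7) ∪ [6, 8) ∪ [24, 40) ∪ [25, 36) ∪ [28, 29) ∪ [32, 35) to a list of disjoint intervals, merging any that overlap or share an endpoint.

[0, 22) ∪ [24, 40)

[5, 7) overlaps/touches [0, 22) → extend to [0, 22).
[6, 8) overlaps/touches [0, 22) → extend to [0, 22).
[24, 40) is disjoint → start new block.
[25, 36) overlaps/touches [24, 40) → extend to [24, 40).
[28, 29) overlaps/touches [24, 40) → extend to [24, 40).
[32, 35) overlaps/touches [24, 40) → extend to [24, 40).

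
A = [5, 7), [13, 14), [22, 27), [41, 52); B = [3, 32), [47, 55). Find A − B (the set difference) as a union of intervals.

[41, 47)

[5, 7) lies entirely inside B → drops out.
[13, 14) lies entirely inside B → drops out.
[22, 27) lies entirely inside B → drops out.
[41, 52) with B removed leaves [41, 47).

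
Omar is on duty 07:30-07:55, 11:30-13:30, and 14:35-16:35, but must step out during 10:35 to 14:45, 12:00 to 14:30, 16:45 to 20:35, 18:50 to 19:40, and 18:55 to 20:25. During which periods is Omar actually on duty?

B, merged: 10:35–14:45, 16:45–20:35.
07:30–07:55: nothing removed.
11:30–13:30: entirely removed.
14:35–16:35 \ B = 14:45–16:35.

07:30–07:55, 14:45–16:35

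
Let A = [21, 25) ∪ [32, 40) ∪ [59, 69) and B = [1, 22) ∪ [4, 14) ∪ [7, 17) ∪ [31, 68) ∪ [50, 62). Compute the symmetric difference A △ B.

[1, 21) ∪ [22, 25) ∪ [31, 32) ∪ [40, 59) ∪ [68, 69)

Second set merges to [1, 22), [31, 68).
A but not B: [22, 25), [68, 69).
B but not A: [1, 21), [31, 32), [40, 59).
Combining gives A △ B.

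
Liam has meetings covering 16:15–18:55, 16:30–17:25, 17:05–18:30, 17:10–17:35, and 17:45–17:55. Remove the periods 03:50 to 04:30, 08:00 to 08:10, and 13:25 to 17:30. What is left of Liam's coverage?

A, merged: 16:15-18:55.
16:15-18:55 with B removed leaves 17:30-18:55.

17:30-18:55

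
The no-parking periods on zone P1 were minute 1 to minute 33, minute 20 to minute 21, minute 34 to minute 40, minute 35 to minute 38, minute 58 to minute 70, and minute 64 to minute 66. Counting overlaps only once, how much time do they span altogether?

Merged: minute 1 to minute 33, minute 34 to minute 40, minute 58 to minute 70.
Lengths: 32 minutes + 6 minutes + 12 minutes = 50 minutes.

50 minutes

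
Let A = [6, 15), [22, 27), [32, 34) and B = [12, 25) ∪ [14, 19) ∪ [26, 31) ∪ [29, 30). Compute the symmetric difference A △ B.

Second set merges to [12, 25), [26, 31).
A but not B: [6, 12), [25, 26), [32, 34).
B but not A: [15, 22), [27, 31).
Combining gives A △ B.

[6, 12) ∪ [15, 22) ∪ [25, 26) ∪ [27, 31) ∪ [32, 34)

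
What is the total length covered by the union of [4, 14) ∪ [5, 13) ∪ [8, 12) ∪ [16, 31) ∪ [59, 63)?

Merged: [4, 14), [16, 31), [59, 63).
Lengths: 10 + 15 + 4 = 29.

29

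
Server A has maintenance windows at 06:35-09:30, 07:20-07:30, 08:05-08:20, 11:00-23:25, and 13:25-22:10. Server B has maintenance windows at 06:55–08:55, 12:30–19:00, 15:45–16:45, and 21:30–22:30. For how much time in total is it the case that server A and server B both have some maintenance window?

First set merges to 06:35-09:30, 11:00-23:25.
Second set merges to 06:55-08:55, 12:30-19:00, 21:30-22:30.
A ∩ B = 06:55-08:55, 12:30-19:00, 21:30-22:30.
Total: 2 h + 6 h 30 min + 1 h = 9 h 30 min.

9 h 30 min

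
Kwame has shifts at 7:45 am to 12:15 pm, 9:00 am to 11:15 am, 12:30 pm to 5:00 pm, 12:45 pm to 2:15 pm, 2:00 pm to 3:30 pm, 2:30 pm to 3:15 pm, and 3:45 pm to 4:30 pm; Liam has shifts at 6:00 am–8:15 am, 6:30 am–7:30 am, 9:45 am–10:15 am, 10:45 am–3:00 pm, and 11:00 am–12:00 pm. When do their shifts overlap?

First set merges to 7:45 am–12:15 pm, 12:30 pm–5:00 pm.
Second set merges to 6:00 am–8:15 am, 9:45 am–10:15 am, 10:45 am–3:00 pm.
7:45 am–12:15 pm overlaps B on 7:45 am–8:15 am, 9:45 am–10:15 am, 10:45 am–12:15 pm.
12:30 pm–5:00 pm overlaps B on 12:30 pm–3:00 pm.

7:45 am–8:15 am, 9:45 am–10:15 am, 10:45 am–12:15 pm, 12:30 pm–3:00 pm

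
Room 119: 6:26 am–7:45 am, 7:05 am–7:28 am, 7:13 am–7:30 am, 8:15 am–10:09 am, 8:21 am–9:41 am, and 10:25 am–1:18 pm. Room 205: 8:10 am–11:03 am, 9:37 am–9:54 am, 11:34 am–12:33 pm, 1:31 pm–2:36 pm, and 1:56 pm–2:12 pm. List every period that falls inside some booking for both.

Merge the first list: 6:26 am–7:45 am, 8:15 am–10:09 am, 10:25 am–1:18 pm.
Merge the second list: 8:10 am–11:03 am, 11:34 am–12:33 pm, 1:31 pm–2:36 pm.
6:26 am–7:45 am: no overlap with the second set.
8:15 am–10:09 am meets the second set on 8:15 am–10:09 am.
10:25 am–1:18 pm meets the second set on 10:25 am–11:03 am, 11:34 am–12:33 pm.

8:15 am–10:09 am, 10:25 am–11:03 am, 11:34 am–12:33 pm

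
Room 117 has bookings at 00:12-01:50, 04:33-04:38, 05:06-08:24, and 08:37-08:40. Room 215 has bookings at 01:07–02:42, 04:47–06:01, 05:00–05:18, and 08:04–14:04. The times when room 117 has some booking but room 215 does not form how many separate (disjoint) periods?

Merge the second list: 01:07–02:42, 04:47–06:01, 08:04–14:04.
A \ B = 00:12–01:07, 04:33–04:38, 06:01–08:04.
That is 3 disjoint pieces.

3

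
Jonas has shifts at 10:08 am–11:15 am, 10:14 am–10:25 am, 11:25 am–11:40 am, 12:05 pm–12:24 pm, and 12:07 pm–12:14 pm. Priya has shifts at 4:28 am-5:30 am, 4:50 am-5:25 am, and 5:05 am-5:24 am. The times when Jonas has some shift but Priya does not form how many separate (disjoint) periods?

Merge the first list: 10:08 am–11:15 am, 11:25 am–11:40 am, 12:05 pm–12:24 pm.
Merge the second list: 4:28 am–5:30 am.
A \ B = 10:08 am–11:15 am, 11:25 am–11:40 am, 12:05 pm–12:24 pm.
That is 3 disjoint pieces.

3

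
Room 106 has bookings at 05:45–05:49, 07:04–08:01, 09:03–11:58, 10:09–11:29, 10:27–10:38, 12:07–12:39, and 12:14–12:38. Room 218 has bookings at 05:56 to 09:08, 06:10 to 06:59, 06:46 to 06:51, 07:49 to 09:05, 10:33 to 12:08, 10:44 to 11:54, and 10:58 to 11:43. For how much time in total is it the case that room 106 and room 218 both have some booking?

First set merges to 05:45–05:49, 07:04–08:01, 09:03–11:58, 12:07–12:39.
Second set merges to 05:56–09:08, 10:33–12:08.
A ∩ B = 07:04–08:01, 09:03–09:08, 10:33–11:58, 12:07–12:08.
Total: 57 min + 5 min + 1 h 25 min + 1 min = 2 h 28 min.

2 h 28 min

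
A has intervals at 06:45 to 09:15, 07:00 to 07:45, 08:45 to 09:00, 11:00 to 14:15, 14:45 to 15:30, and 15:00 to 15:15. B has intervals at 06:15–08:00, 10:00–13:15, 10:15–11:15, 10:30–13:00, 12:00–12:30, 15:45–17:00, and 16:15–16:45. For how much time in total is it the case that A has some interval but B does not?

A, merged: 06:45–09:15, 11:00–14:15, 14:45–15:30.
B, merged: 06:15–08:00, 10:00–13:15, 15:45–17:00.
A \ B = 08:00–09:15, 13:15–14:15, 14:45–15:30.
Total: 1 h 15 min + 1 h + 45 min = 3 h.

3 h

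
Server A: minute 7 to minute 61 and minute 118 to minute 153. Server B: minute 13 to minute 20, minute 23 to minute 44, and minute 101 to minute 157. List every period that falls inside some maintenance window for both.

minute 13 to minute 20, minute 23 to minute 44, minute 118 to minute 153

minute 7 to minute 61 meets the second set on minute 13 to minute 20, minute 23 to minute 44.
minute 118 to minute 153 meets the second set on minute 118 to minute 153.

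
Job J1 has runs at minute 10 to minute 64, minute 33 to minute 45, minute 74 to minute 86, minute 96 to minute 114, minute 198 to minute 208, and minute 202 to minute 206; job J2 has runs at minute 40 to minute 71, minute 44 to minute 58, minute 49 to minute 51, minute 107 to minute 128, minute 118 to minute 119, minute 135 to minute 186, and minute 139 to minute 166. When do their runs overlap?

minute 40 to minute 64, minute 107 to minute 114

First set merges to minute 10 to minute 64, minute 74 to minute 86, minute 96 to minute 114, minute 198 to minute 208.
Second set merges to minute 40 to minute 71, minute 107 to minute 128, minute 135 to minute 186.
minute 10 to minute 64 meets the second set on minute 40 to minute 64.
minute 74 to minute 86: no overlap with the second set.
minute 96 to minute 114 meets the second set on minute 107 to minute 114.
minute 198 to minute 208: no overlap with the second set.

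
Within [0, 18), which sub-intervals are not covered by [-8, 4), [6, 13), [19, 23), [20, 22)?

The merged coverage is [-8, 4), [6, 13), [19, 23).
Uncovered inside [0, 18): [4, 6), [13, 18).

[4, 6) ∪ [13, 18)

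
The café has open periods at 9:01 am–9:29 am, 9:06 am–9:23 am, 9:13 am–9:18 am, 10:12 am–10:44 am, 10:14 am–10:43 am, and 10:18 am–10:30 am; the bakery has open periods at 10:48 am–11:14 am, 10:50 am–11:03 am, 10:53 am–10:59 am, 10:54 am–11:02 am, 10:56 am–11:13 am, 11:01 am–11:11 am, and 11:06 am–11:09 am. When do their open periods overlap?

Merge the first list: 9:01 am–9:29 am, 10:12 am–10:44 am.
Merge the second list: 10:48 am–11:14 am.
9:01 am–9:29 am falls entirely outside B.
10:12 am–10:44 am falls entirely outside B.
No overlap.

none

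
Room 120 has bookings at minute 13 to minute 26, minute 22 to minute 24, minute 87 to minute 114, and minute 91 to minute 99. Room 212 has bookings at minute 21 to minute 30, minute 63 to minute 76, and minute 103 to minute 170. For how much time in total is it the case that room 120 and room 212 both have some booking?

Merge the first list: minute 13 to minute 26, minute 87 to minute 114.
A ∩ B = minute 21 to minute 26, minute 103 to minute 114.
Total: 5 minutes + 11 minutes = 16 minutes.

16 minutes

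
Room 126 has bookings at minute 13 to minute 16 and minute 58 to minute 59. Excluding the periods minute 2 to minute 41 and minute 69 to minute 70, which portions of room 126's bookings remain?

minute 13 to minute 16: fully covered by B → removed.
minute 58 to minute 59: no B overlap → unchanged.

minute 58 to minute 59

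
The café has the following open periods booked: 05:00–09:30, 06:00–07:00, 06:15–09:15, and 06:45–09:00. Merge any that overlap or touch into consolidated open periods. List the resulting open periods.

05:00–09:30

06:00–07:00 overlaps/touches 05:00–09:30 → extend to 05:00–09:30.
06:15–09:15 overlaps/touches 05:00–09:30 → extend to 05:00–09:30.
06:45–09:00 overlaps/touches 05:00–09:30 → extend to 05:00–09:30.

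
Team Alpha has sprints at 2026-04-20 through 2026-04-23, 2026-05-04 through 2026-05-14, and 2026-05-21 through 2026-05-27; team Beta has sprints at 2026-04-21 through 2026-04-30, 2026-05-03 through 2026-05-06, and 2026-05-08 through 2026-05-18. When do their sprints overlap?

2026-04-20 through 2026-04-23 overlaps B on 2026-04-21 through 2026-04-23.
2026-05-04 through 2026-05-14 overlaps B on 2026-05-04 through 2026-05-06, 2026-05-08 through 2026-05-14.
2026-05-21 through 2026-05-27 falls entirely outside B.

2026-04-21 through 2026-04-23, 2026-05-04 through 2026-05-06, 2026-05-08 through 2026-05-14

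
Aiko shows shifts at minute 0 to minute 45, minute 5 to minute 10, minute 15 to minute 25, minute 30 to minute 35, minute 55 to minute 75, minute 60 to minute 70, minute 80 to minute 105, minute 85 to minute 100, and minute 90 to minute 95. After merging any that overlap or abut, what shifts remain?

minute 5 to minute 10 overlaps/touches minute 0 to minute 45 → extend to minute 0 to minute 45.
minute 15 to minute 25 overlaps/touches minute 0 to minute 45 → extend to minute 0 to minute 45.
minute 30 to minute 35 overlaps/touches minute 0 to minute 45 → extend to minute 0 to minute 45.
minute 55 to minute 75 is disjoint → start new block.
minute 60 to minute 70 overlaps/touches minute 55 to minute 75 → extend to minute 55 to minute 75.
minute 80 to minute 105 is disjoint → start new block.
minute 85 to minute 100 overlaps/touches minute 80 to minute 105 → extend to minute 80 to minute 105.
minute 90 to minute 95 overlaps/touches minute 80 to minute 105 → extend to minute 80 to minute 105.

minute 0 to minute 45, minute 55 to minute 75, minute 80 to minute 105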